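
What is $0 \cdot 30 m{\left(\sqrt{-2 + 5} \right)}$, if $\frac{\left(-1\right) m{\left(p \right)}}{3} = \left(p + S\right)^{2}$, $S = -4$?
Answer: $0$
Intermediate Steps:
$m{\left(p \right)} = - 3 \left(-4 + p\right)^{2}$ ($m{\left(p \right)} = - 3 \left(p - 4\right)^{2} = - 3 \left(-4 + p\right)^{2}$)
$0 \cdot 30 m{\left(\sqrt{-2 + 5} \right)} = 0 \cdot 30 \left(- 3 \left(-4 + \sqrt{-2 + 5}\right)^{2}\right) = 0 \left(- 3 \left(-4 + \sqrt{3}\right)^{2}\right) = 0$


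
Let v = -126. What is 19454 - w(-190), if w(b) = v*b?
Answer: -4486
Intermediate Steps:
w(b) = -126*b
19454 - w(-190) = 19454 - (-126)*(-190) = 19454 - 1*23940 = 19454 - 23940 = -4486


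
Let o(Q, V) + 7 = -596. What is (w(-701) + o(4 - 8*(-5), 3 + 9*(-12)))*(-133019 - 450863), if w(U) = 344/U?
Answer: 247009528454/701 ≈ 3.5237e+8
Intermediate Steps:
o(Q, V) = -603 (o(Q, V) = -7 - 596 = -603)
(w(-701) + o(4 - 8*(-5), 3 + 9*(-12)))*(-133019 - 450863) = (344/(-701) - 603)*(-133019 - 450863) = (344*(-1/701) - 603)*(-583882) = (-344/701 - 603)*(-583882) = -423047/701*(-583882) = 247009528454/701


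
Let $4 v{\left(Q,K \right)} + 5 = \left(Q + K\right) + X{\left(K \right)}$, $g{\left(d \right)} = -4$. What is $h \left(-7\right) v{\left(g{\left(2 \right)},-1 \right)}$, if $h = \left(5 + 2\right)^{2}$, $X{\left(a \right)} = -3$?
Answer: $\frac{4459}{4} \approx 1114.8$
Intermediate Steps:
$h = 49$ ($h = 7^{2} = 49$)
$v{\left(Q,K \right)} = -2 + \frac{K}{4} + \frac{Q}{4}$ ($v{\left(Q,K \right)} = - \frac{5}{4} + \frac{\left(Q + K\right) - 3}{4} = - \frac{5}{4} + \frac{\left(K + Q\right) - 3}{4} = - \frac{5}{4} + \frac{-3 + K + Q}{4} = - \frac{5}{4} + \left(- \frac{3}{4} + \frac{K}{4} + \frac{Q}{4}\right) = -2 + \frac{K}{4} + \frac{Q}{4}$)
$h \left(-7\right) v{\left(g{\left(2 \right)},-1 \right)} = 49 \left(-7\right) \left(-2 + \frac{1}{4} \left(-1\right) + \frac{1}{4} \left(-4\right)\right) = - 343 \left(-2 - \frac{1}{4} - 1\right) = \left(-343\right) \left(- \frac{13}{4}\right) = \frac{4459}{4}$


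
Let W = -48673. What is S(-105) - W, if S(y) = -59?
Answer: 48614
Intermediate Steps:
S(-105) - W = -59 - 1*(-48673) = -59 + 48673 = 48614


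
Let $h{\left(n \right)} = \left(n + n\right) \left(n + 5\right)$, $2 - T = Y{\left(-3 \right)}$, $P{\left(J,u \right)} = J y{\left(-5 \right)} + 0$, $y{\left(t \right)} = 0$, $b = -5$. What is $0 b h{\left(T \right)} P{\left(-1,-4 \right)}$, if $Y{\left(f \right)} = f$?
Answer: $0$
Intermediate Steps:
$P{\left(J,u \right)} = 0$ ($P{\left(J,u \right)} = J 0 + 0 = 0 + 0 = 0$)
$T = 5$ ($T = 2 - -3 = 2 + 3 = 5$)
$h{\left(n \right)} = 2 n \left(5 + n\right)$
$0 b h{\left(T \right)} P{\left(-1,-4 \right)} = 0 \left(-5\right) 2 \cdot 5 \left(5 + 5\right) 0 = 0 \cdot 2 \cdot 5 \cdot 10 \cdot 0 = 0 \cdot 100 \cdot 0 = 0 \cdot 0 = 0$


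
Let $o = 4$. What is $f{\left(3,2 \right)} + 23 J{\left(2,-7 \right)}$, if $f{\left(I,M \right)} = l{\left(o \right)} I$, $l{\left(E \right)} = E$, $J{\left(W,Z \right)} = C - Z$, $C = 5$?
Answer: $288$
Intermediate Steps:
$J{\left(W,Z \right)} = 5 - Z$
$f{\left(I,M \right)} = 4 I$
$f{\left(3,2 \right)} + 23 J{\left(2,-7 \right)} = 4 \cdot 3 + 23 \left(5 - -7\right) = 12 + 23 \left(5 + 7\right) = 12 + 23 \cdot 12 = 12 + 276 = 288$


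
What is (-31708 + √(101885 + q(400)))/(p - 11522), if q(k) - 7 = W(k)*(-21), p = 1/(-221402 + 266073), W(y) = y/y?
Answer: 1416428068/514699261 - 938091*√231/514699261 ≈ 2.7243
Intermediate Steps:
W(y) = 1
p = 1/44671 ≈ 2.2386e-5
q(k) = -14 (q(k) = 7 + 1*(-21) = 7 - 21 = -14)
(-31708 + √(101885 + q(400)))/(p - 11522) = (-31708 + √(101885 - 14))/(1/44671 - 11522) = (-31708 + √101871)/(-514699261/44671) = (-31708 + 21*√231)*(-44671/514699261) = 1416428068/514699261 - 938091*√231/514699261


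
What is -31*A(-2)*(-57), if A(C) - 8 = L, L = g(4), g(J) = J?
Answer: 21204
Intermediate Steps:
L = 4
A(C) = 12 (A(C) = 8 + 4 = 12)
-31*A(-2)*(-57) = -31*12*(-57) = -372*(-57) = 21204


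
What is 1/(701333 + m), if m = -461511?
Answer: 1/239822 ≈ 4.1698e-6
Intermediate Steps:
1/(701333 + m) = 1/(701333 - 461511) = 1/239822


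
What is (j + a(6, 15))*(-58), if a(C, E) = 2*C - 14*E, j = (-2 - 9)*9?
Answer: 17226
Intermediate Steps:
j = -99 (j = -11*9 = -99)
a(C, E) = -14*E + 2*C
(j + a(6, 15))*(-58) = (-99 + (-14*15 + 2*6))*(-58) = (-99 + (-210 + 12))*(-58) = (-99 - 198)*(-58) = -297*(-58) = 17226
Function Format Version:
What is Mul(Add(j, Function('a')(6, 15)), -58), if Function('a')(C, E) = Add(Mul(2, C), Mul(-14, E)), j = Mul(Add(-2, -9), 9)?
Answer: 17226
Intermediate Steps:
j = -99 (j = Mul(-11, 9) = -99)
Function('a')(C, E) = Add(Mul(-14, E), Mul(2, C))
Mul(Add(j, Function('a')(6, 15)), -58) = Mul(Add(-99, Add(Mul(-14, 15), Mul(2, 6))), -58) = Mul(Add(-99, Add(-210, 12)), -58) = Mul(Add(-99, -198), -58) = Mul(-297, -58) = 17226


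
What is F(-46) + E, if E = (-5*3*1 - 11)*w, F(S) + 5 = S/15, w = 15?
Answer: -5971/15 ≈ -398.07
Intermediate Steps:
F(S) = -5 + S/15
E = -390 (E = (-5*3*1 - 11)*15 = (-15*1 - 11)*15 = (-15 - 11)*15 = -26*15 = -390)
F(-46) + E = (-5 + (1/15)*(-46)) - 390 = (-5 - 46/15) - 390 = -121/15 - 390 = -5971/15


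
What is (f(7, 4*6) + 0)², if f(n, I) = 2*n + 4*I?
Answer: 12100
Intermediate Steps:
(f(7, 4*6) + 0)² = ((2*7 + 4*(4*6)) + 0)² = ((14 + 4*24) + 0)² = ((14 + 96) + 0)² = (110 + 0)² = 110² = 12100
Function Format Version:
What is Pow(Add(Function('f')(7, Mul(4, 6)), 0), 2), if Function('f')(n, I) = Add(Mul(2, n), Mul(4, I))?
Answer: 12100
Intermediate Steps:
Pow(Add(Function('f')(7, Mul(4, 6)), 0), 2) = Pow(Add(Add(Mul(2, 7), Mul(4, Mul(4, 6))), 0), 2) = Pow(Add(Add(14, Mul(4, 24)), 0), 2) = Pow(Add(Add(14, 96), 0), 2) = Pow(Add(110, 0), 2) = Pow(110, 2) = 12100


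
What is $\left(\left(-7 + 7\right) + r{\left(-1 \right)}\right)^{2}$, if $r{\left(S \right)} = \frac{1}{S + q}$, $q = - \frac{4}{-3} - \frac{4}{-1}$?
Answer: $\frac{9}{169} \approx 0.053254$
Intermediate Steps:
$q = \frac{16}{3}$ ($q = \left(-4\right) \left(- \frac{1}{3}\right) - -4 = \frac{4}{3} + 4 = \frac{16}{3} \approx 5.3333$)
$r{\left(S \right)} = \frac{1}{\frac{16}{3} + S}$ ($r{\left(S \right)} = \frac{1}{S + \frac{16}{3}} = \frac{1}{\frac{16}{3} + S}$)
$\left(\left(-7 + 7\right) + r{\left(-1 \right)}\right)^{2} = \left(\left(-7 + 7\right) + \frac{3}{16 + 3 \left(-1\right)}\right)^{2} = \left(0 + \frac{3}{16 - 3}\right)^{2} = \left(0 + \frac{3}{13}\right)^{2} = \left(\frac{3}{13}\right)^{2} = \frac{9}{169}$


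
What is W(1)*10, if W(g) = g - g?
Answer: 0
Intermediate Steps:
W(g) = 0
W(1)*10 = 0*10 = 0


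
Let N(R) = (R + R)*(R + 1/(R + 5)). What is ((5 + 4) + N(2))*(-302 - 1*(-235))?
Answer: -8241/7 ≈ -1177.3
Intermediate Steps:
N(R) = 2*R*(R + 1/(5 + R)) (N(R) = (2*R)*(R + 1/(5 + R)) = 2*R*(R + 1/(5 + R)))
((5 + 4) + N(2))*(-302 - 1*(-235)) = ((5 + 4) + 2*2*(1 + 2² + 5*2)/(5 + 2))*(-302 - 1*(-235)) = (9 + 2*2*(1 + 4 + 10)/7)*(-302 + 235) = (9 + 2*2*(⅐)*15)*(-67) = (9 + 60/7)*(-67) = (123/7)*(-67) = -8241/7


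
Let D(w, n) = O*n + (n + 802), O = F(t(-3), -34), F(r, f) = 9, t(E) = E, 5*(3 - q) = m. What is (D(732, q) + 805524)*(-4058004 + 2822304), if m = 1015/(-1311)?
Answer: -435433801877400/437 ≈ -9.9642e+11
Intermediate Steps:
m = -1015/1311 (m = 1015*(-1/1311) = -1015/1311 ≈ -0.77422)
q = 4136/1311 (q = 3 - ⅕*(-1015/1311) = 3 + 203/1311 = 4136/1311 ≈ 3.1548)
O = 9
D(w, n) = 802 + 10*n (D(w, n) = 9*n + (n + 802) = 9*n + (802 + n) = 802 + 10*n)
(D(732, q) + 805524)*(-4058004 + 2822304) = ((802 + 10*(4136/1311)) + 805524)*(-4058004 + 2822304) = ((802 + 41360/1311) + 805524)*(-1235700) = (1092782/1311 + 805524)*(-1235700) = (1057134746/1311)*(-1235700) = -435433801877400/437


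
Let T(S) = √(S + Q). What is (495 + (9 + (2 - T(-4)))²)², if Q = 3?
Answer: 377741 - 27060*I ≈ 3.7774e+5 - 27060.0*I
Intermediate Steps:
T(S) = √(3 + S) (T(S) = √(S + 3) = √(3 + S))
(495 + (9 + (2 - T(-4)))²)² = (495 + (9 + (2 - √(3 - 4)))²)² = (495 + (9 + (2 - √(-1)))²)² = (495 + (9 + (2 - I))²)² = (495 + (11 - I)²)²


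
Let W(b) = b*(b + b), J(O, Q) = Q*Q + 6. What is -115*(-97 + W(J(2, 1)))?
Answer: -115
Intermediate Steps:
J(O, Q) = 6 + Q² (J(O, Q) = Q² + 6 = 6 + Q²)
W(b) = 2*b² (W(b) = b*(2*b) = 2*b²)
-115*(-97 + W(J(2, 1))) = -115*(-97 + 2*(6 + 1²)²) = -115*(-97 + 2*(6 + 1)²) = -115*(-97 + 2*7²) = -115*(-97 + 2*49) = -115*(-97 + 98) = -115*1 = -115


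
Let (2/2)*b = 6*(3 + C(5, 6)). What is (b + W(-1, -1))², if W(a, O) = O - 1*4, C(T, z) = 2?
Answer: 625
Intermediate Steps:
W(a, O) = -4 + O (W(a, O) = O - 4 = -4 + O)
b = 30 (b = 6*(3 + 2) = 6*5 = 30)
(b + W(-1, -1))² = (30 + (-4 - 1))² = (30 - 5)² = 25² = 625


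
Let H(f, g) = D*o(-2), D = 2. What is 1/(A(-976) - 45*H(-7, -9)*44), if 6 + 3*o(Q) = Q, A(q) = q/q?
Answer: 1/10561 ≈ 9.4688e-5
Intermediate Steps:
A(q) = 1
o(Q) = -2 + Q/3
H(f, g) = -16/3 (H(f, g) = 2*(-2 + (⅓)*(-2)) = 2*(-2 - ⅔) = 2*(-8/3) = -16/3)
1/(A(-976) - 45*H(-7, -9)*44) = 1/(1 - 45*(-16/3)*44) = 1/(1 + 240*44) = 1/(1 + 10560) = 1/10561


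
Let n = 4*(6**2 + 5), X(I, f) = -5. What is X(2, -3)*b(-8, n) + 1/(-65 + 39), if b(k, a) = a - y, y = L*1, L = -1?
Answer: -21451/26 ≈ -825.04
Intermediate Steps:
n = 164 (n = 4*(36 + 5) = 4*41 = 164)
y = -1 (y = -1*1 = -1)
b(k, a) = 1 + a (b(k, a) = a - 1*(-1) = a + 1 = 1 + a)
X(2, -3)*b(-8, n) + 1/(-65 + 39) = -5*(1 + 164) + 1/(-65 + 39) = -5*165 + 1/(-26) = -825 - 1/26 = -21451/26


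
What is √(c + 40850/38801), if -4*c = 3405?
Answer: I*√5119947348005/77602 ≈ 29.158*I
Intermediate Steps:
c = -3405/4 (c = -¼*3405 = -3405/4 ≈ -851.25)
√(c + 40850/38801) = √(-3405/4 + 40850/38801) = √(-131954005/155204) = I*√5119947348005/77602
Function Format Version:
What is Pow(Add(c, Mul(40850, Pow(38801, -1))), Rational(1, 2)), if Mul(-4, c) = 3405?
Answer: Mul(Rational(1, 77602), I, Pow(5119947348005, Rational(1, 2))) ≈ Mul(29.158, I)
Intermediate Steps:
c = Rational(-3405, 4) (c = Mul(Rational(-1, 4), 3405) = Rational(-3405, 4) ≈ -851.25)
Pow(Add(c, Mul(40850, Pow(38801, -1))), Rational(1, 2)) = Pow(Add(Rational(-3405, 4), Mul(40850, Pow(38801, -1))), Rational(1, 2)) = Pow(Add(Rational(-3405, 4), Mul(40850, Rational(1, 38801))), Rational(1, 2)) = Pow(Add(Rational(-3405, 4), Rational(40850, 38801)), Rational(1, 2)) = Pow(Rational(-131954005, 155204), Rational(1, 2)) = Mul(Rational(1, 77602), I, Pow(5119947348005, Rational(1, 2)))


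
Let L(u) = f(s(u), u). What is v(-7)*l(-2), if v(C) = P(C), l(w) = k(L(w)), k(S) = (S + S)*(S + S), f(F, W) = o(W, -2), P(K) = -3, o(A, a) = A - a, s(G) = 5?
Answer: 0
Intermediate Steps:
f(F, W) = 2 + W (f(F, W) = W - 1*(-2) = W + 2 = 2 + W)
L(u) = 2 + u
k(S) = 4*S² (k(S) = (2*S)*(2*S) = 4*S²)
l(w) = 4*(2 + w)²
v(C) = -3
v(-7)*l(-2) = -12*(2 - 2)² = -12*0² = -12*0 = -3*0 = 0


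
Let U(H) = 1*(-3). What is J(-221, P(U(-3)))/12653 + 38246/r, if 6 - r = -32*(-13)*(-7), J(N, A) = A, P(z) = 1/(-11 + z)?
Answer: 3387485007/258450178 ≈ 13.107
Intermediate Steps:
U(H) = -3
r = 2918 (r = 6 - (-32*(-13))*(-7) = 6 - 416*(-7) = 6 - 1*(-2912) = 6 + 2912 = 2918)
J(-221, P(U(-3)))/12653 + 38246/r = 1/(-11 - 3*12653) + 38246/2918 = (1/12653)/(-14) + 38246*(1/2918) = -1/14*1/12653 + 19123/1459 = -1/177142 + 19123/1459 = 3387485007/258450178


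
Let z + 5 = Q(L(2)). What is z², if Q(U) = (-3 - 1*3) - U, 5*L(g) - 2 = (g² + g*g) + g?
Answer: 4489/25 ≈ 179.56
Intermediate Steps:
L(g) = ⅖ + g/5 + 2*g²/5 (L(g) = ⅖ + ((g² + g*g) + g)/5 = ⅖ + ((g² + g²) + g)/5 = ⅖ + (2*g² + g)/5 = ⅖ + (g + 2*g²)/5 = ⅖ + (g/5 + 2*g²/5) = ⅖ + g/5 + 2*g²/5)
Q(U) = -6 - U (Q(U) = (-3 - 3) - U = -6 - U)
z = -67/5 (z = -5 + (-6 - (⅖ + (⅕)*2 + (⅖)*2²)) = -5 + (-6 - (⅖ + ⅖ + (⅖)*4)) = -5 + (-6 - (⅖ + ⅖ + 8/5)) = -5 + (-6 - 1*12/5) = -5 + (-6 - 12/5) = -5 - 42/5 = -67/5 ≈ -13.400)
z² = (-67/5)² = 4489/25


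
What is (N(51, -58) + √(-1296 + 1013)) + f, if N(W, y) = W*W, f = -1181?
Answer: 1420 + I*√283 ≈ 1420.0 + 16.823*I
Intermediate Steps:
N(W, y) = W²
(N(51, -58) + √(-1296 + 1013)) + f = (51² + √(-1296 + 1013)) - 1181 = (2601 + √(-283)) - 1181 = (2601 + I*√283) - 1181 = 1420 + I*√283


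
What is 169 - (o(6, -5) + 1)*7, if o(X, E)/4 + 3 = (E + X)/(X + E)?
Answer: 218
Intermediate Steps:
o(X, E) = -8 (o(X, E) = -12 + 4*((E + X)/(X + E)) = -12 + 4*((E + X)/(E + X)) = -12 + 4*1 = -12 + 4 = -8)
169 - (o(6, -5) + 1)*7 = 169 - (-8 + 1)*7 = 169 - (-7)*7 = 169 - 1*(-49) = 169 + 49 = 218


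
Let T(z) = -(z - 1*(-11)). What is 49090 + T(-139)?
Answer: 49218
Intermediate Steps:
T(z) = -11 - z (T(z) = -(z + 11) = -(11 + z) = -11 - z)
49090 + T(-139) = 49090 + (-11 - 1*(-139)) = 49090 + (-11 + 139) = 49090 + 128 = 49218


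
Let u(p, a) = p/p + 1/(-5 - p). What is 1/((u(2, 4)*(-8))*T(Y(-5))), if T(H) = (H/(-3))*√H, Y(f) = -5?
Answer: 7*I*√5/400 ≈ 0.039131*I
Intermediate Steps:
u(p, a) = 1 + 1/(-5 - p)
T(H) = -H^(3/2)/3 (T(H) = (H*(-⅓))*√H = (-H/3)*√H = -H^(3/2)/3)
1/((u(2, 4)*(-8))*T(Y(-5))) = 1/((((4 + 2)/(5 + 2))*(-8))*(-(-5)*I*√5/3)) = 1/(((6/7)*(-8))*(-(-5)*I*√5/3)) = 1/((((⅐)*6)*(-8))*(5*I*√5/3)) = 1/(((6/7)*(-8))*(5*I*√5/3)) = 1/(-80*I*√5/7) = 7*I*√5/400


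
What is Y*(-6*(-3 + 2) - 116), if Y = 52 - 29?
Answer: -2530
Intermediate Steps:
Y = 23
Y*(-6*(-3 + 2) - 116) = 23*(-6*(-3 + 2) - 116) = 23*(-6*(-1) - 116) = 23*(6 - 116) = 23*(-110) = -2530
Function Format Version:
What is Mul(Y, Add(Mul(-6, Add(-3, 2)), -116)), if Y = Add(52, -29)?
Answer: -2530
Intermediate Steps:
Y = 23
Mul(Y, Add(Mul(-6, Add(-3, 2)), -116)) = Mul(23, Add(Mul(-6, Add(-3, 2)), -116)) = Mul(23, Add(Mul(-6, -1), -116)) = Mul(23, Add(6, -116)) = Mul(23, -110) = -2530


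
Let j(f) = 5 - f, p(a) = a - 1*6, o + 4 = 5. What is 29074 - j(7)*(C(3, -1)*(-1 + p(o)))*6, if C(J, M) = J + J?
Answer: 28642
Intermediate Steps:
o = 1 (o = -4 + 5 = 1)
C(J, M) = 2*J
p(a) = -6 + a (p(a) = a - 6 = -6 + a)
29074 - j(7)*(C(3, -1)*(-1 + p(o)))*6 = 29074 - (5 - 1*7)*((2*3)*(-1 + (-6 + 1)))*6 = 29074 - (5 - 7)*(6*(-1 - 5))*6 = 29074 - (-12*(-6))*6 = 29074 - (-2*(-36))*6 = 29074 - 72*6 = 29074 - 1*432 = 29074 - 432 = 28642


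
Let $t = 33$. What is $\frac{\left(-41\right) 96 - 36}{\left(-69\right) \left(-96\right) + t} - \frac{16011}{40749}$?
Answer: $- \frac{29826695}{30140677} \approx -0.98958$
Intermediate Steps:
$\frac{\left(-41\right) 96 - 36}{\left(-69\right) \left(-96\right) + t} - \frac{16011}{40749} = \frac{\left(-41\right) 96 - 36}{\left(-69\right) \left(-96\right) + 33} - \frac{16011}{40749} = \frac{-3936 - 36}{6624 + 33} - \frac{5337}{13583} = - \frac{3972}{6657} - \frac{5337}{13583} = \left(-3972\right) \frac{1}{6657} - \frac{5337}{13583} = - \frac{1324}{2219} - \frac{5337}{13583} = - \frac{29826695}{30140677}$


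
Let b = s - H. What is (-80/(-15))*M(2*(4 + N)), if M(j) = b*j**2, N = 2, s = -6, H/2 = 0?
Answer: -4608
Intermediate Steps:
H = 0 (H = 2*0 = 0)
b = -6 (b = -6 - 1*0 = -6 + 0 = -6)
M(j) = -6*j**2
(-80/(-15))*M(2*(4 + N)) = (-80/(-15))*(-6*4*(4 + 2)**2) = (-80*(-1/15))*(-6*(2*6)**2) = 16*(-6*12**2)/3 = 16*(-6*144)/3 = (16/3)*(-864) = -4608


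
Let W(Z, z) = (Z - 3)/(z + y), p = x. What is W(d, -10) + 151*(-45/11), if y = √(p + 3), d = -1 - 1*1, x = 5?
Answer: -312295/506 + 5*√2/46 ≈ -617.03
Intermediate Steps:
p = 5
d = -2 (d = -1 - 1 = -2)
y = 2*√2 (y = √(5 + 3) = √8 = 2*√2 ≈ 2.8284)
W(Z, z) = (-3 + Z)/(z + 2*√2) (W(Z, z) = (Z - 3)/(z + 2*√2) = (-3 + Z)/(z + 2*√2))
W(d, -10) + 151*(-45/11) = (-3 - 2)/(-10 + 2*√2) + 151*(-45/11) = -5/(-10 + 2*√2) + 151*(-45*1/11) = -5/(-10 + 2*√2) + 151*(-45/11) = -5/(-10 + 2*√2) - 6795/11 = -6795/11 - 5/(-10 + 2*√2)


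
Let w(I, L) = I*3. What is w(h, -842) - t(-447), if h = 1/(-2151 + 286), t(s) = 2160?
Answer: -4028403/1865 ≈ -2160.0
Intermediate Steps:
h = -1/1865 (h = 1/(-1865) = -1/1865 ≈ -0.00053619)
w(I, L) = 3*I
w(h, -842) - t(-447) = 3*(-1/1865) - 1*2160 = -3/1865 - 2160 = -4028403/1865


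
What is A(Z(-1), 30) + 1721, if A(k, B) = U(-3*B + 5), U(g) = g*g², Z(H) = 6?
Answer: -612404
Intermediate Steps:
U(g) = g³
A(k, B) = (5 - 3*B)³ (A(k, B) = (-3*B + 5)³ = (5 - 3*B)³)
A(Z(-1), 30) + 1721 = -(-5 + 3*30)³ + 1721 = -(-5 + 90)³ + 1721 = -1*85³ + 1721 = -1*614125 + 1721 = -614125 + 1721 = -612404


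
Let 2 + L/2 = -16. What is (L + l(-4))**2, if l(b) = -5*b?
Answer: 256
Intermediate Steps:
L = -36 (L = -4 + 2*(-16) = -4 - 32 = -36)
(L + l(-4))**2 = (-36 - 5*(-4))**2 = (-36 + 20)**2 = (-16)**2 = 256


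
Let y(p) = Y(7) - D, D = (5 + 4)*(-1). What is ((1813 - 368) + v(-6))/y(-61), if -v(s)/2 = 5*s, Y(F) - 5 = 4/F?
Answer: 10535/102 ≈ 103.28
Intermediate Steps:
D = -9 (D = 9*(-1) = -9)
Y(F) = 5 + 4/F
y(p) = 102/7 (y(p) = (5 + 4/7) - 1*(-9) = (5 + 4*(1/7)) + 9 = (5 + 4/7) + 9 = 39/7 + 9 = 102/7)
v(s) = -10*s
((1813 - 368) + v(-6))/y(-61) = ((1813 - 368) - 10*(-6))/(102/7) = (1445 + 60)*(7/102) = 1505*(7/102) = 10535/102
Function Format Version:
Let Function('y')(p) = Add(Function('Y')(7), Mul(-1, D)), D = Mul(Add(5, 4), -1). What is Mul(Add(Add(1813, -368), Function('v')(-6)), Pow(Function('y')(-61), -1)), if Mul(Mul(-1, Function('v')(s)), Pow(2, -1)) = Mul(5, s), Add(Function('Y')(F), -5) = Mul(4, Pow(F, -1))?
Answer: Rational(10535, 102) ≈ 103.28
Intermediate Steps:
D = -9 (D = Mul(9, -1) = -9)
Function('Y')(F) = Add(5, Mul(4, Pow(F, -1)))
Function('y')(p) = Rational(102, 7) (Function('y')(p) = Add(Add(5, Mul(4, Pow(7, -1))), Mul(-1, -9)) = Add(Add(5, Mul(4, Rational(1, 7))), 9) = Add(Add(5, Rational(4, 7)), 9) = Add(Rational(39, 7), 9) = Rational(102, 7))
Function('v')(s) = Mul(-10, s) (Function('v')(s) = Mul(-2, Mul(5, s)) = Mul(-10, s))
Mul(Add(Add(1813, -368), Function('v')(-6)), Pow(Function('y')(-61), -1)) = Mul(Add(Add(1813, -368), Mul(-10, -6)), Pow(Rational(102, 7), -1)) = Mul(Add(1445, 60), Rational(7, 102)) = Mul(1505, Rational(7, 102)) = Rational(10535, 102)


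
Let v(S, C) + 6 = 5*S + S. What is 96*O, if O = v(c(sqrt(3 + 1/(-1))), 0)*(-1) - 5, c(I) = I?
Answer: 96 - 576*sqrt(2) ≈ -718.59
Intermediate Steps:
v(S, C) = -6 + 6*S (v(S, C) = -6 + (5*S + S) = -6 + 6*S)
O = 1 - 6*sqrt(2) (O = (-6 + 6*sqrt(3 + 1/(-1)))*(-1) - 5 = (-6 + 6*sqrt(3 - 1))*(-1) - 5 = (-6 + 6*sqrt(2))*(-1) - 5 = (6 - 6*sqrt(2)) - 5 = 1 - 6*sqrt(2) ≈ -7.4853)
96*O = 96*(1 - 6*sqrt(2)) = 96 - 576*sqrt(2)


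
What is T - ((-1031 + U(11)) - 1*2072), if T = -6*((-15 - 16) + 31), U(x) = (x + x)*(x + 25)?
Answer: 2311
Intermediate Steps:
U(x) = 2*x*(25 + x) (U(x) = (2*x)*(25 + x) = 2*x*(25 + x))
T = 0 (T = -6*(-31 + 31) = -6*0 = 0)
T - ((-1031 + U(11)) - 1*2072) = 0 - ((-1031 + 2*11*(25 + 11)) - 1*2072) = 0 - ((-1031 + 2*11*36) - 2072) = 0 - ((-1031 + 792) - 2072) = 0 - (-239 - 2072) = 0 - 1*(-2311) = 0 + 2311 = 2311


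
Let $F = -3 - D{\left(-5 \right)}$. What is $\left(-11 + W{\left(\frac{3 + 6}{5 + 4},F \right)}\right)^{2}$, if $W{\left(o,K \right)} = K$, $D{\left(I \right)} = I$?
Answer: $81$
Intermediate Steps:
$F = 2$ ($F = -3 - -5 = -3 + 5 = 2$)
$\left(-11 + W{\left(\frac{3 + 6}{5 + 4},F \right)}\right)^{2} = \left(-11 + 2\right)^{2} = \left(-9\right)^{2} = 81$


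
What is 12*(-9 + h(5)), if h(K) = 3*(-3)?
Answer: -216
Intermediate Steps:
h(K) = -9
12*(-9 + h(5)) = 12*(-9 - 9) = 12*(-18) = -216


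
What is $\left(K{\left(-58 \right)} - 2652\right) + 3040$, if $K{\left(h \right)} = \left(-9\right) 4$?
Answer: $352$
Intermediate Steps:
$K{\left(h \right)} = -36$
$\left(K{\left(-58 \right)} - 2652\right) + 3040 = \left(-36 - 2652\right) + 3040 = -2688 + 3040 = 352$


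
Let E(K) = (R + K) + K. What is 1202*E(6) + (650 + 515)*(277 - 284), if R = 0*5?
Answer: 6269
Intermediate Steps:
R = 0
E(K) = 2*K (E(K) = (0 + K) + K = K + K = 2*K)
1202*E(6) + (650 + 515)*(277 - 284) = 1202*(2*6) + (650 + 515)*(277 - 284) = 1202*12 + 1165*(-7) = 14424 - 8155 = 6269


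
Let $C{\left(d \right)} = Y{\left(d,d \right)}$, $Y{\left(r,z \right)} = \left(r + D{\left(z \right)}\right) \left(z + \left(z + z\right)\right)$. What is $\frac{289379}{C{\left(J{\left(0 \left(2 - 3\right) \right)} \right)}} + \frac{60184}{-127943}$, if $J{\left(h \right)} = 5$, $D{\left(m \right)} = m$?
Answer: $\frac{37014989797}{19191450} \approx 1928.7$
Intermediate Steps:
$Y{\left(r,z \right)} = 3 z \left(r + z\right)$ ($Y{\left(r,z \right)} = \left(r + z\right) \left(z + \left(z + z\right)\right) = \left(r + z\right) \left(z + 2 z\right) = \left(r + z\right) 3 z = 3 z \left(r + z\right)$)
$C{\left(d \right)} = 6 d^{2}$ ($C{\left(d \right)} = 3 d \left(d + d\right) = 3 d 2 d = 6 d^{2}$)
$\frac{289379}{C{\left(J{\left(0 \left(2 - 3\right) \right)} \right)}} + \frac{60184}{-127943} = \frac{289379}{6 \cdot 5^{2}} + \frac{60184}{-127943} = \frac{289379}{6 \cdot 25} + 60184 \left(- \frac{1}{127943}\right) = \frac{289379}{150} - \frac{60184}{127943} = \frac{37014989797}{19191450}$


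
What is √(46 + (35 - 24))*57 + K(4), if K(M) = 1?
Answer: 1 + 57*√57 ≈ 431.34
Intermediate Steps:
√(46 + (35 - 24))*57 + K(4) = √(46 + (35 - 24))*57 + 1 = √(46 + 11)*57 + 1 = √57*57 + 1 = 57*√57 + 1 = 1 + 57*√57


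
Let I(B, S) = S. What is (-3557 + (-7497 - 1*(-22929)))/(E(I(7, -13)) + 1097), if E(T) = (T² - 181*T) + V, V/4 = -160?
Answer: 11875/2979 ≈ 3.9862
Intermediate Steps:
V = -640 (V = 4*(-160) = -640)
E(T) = -640 + T² - 181*T (E(T) = (T² - 181*T) - 640 = -640 + T² - 181*T)
(-3557 + (-7497 - 1*(-22929)))/(E(I(7, -13)) + 1097) = (-3557 + (-7497 - 1*(-22929)))/((-640 + (-13)² - 181*(-13)) + 1097) = (-3557 + (-7497 + 22929))/((-640 + 169 + 2353) + 1097) = (-3557 + 15432)/(1882 + 1097) = 11875/2979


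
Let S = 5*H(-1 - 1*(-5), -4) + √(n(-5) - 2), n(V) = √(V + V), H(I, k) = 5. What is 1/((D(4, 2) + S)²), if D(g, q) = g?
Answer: (29 + √(-2 + I*√10))⁻² ≈ 0.0011054 - 0.00012554*I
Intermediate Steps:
n(V) = √2*√V (n(V) = √(2*V) = √2*√V)
S = 25 + √(-2 + I*√10) (S = 5*5 + √(√2*√(-5) - 2) = 25 + √(√2*(I*√5) - 2) = 25 + √(I*√10 - 2) = 25 + √(-2 + I*√10) ≈ 25.933 + 1.6944*I)
1/((D(4, 2) + S)²) = 1/((4 + (25 + √(-2 + I*√10)))²) = 1/((29 + √(-2 + I*√10))²) = (29 + √(-2 + I*√10))⁻²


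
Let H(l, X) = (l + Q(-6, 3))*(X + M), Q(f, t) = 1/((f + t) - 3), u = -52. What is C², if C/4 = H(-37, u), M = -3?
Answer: 601720900/9 ≈ 6.6858e+7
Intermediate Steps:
Q(f, t) = 1/(-3 + f + t)
H(l, X) = (-3 + X)*(-⅙ + l) (H(l, X) = (l + 1/(-3 - 6 + 3))*(X - 3) = (l + 1/(-6))*(-3 + X) = (l - ⅙)*(-3 + X) = (-⅙ + l)*(-3 + X) = (-3 + X)*(-⅙ + l))
C = 24530/3 (C = 4*(½ - 3*(-37) - ⅙*(-52) - 52*(-37)) = 4*(½ + 111 + 26/3 + 1924) = 4*(12265/6) = 24530/3 ≈ 8176.7)
C² = (24530/3)² = 601720900/9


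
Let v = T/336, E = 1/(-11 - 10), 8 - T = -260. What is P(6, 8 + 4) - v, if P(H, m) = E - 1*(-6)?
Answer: 433/84 ≈ 5.1548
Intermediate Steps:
T = 268 (T = 8 - 1*(-260) = 8 + 260 = 268)
E = -1/21 (E = 1/(-21) = -1/21 ≈ -0.047619)
P(H, m) = 125/21 (P(H, m) = -1/21 - 1*(-6) = -1/21 + 6 = 125/21)
v = 67/84 (v = 268/336 = 268*(1/336) = 67/84 ≈ 0.79762)
P(6, 8 + 4) - v = 125/21 - 1*67/84 = 125/21 - 67/84 = 433/84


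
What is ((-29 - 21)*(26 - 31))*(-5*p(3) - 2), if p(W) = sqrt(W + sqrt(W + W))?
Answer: -500 - 1250*sqrt(3 + sqrt(6)) ≈ -3418.0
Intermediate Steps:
p(W) = sqrt(W + sqrt(2)*sqrt(W)) (p(W) = sqrt(W + sqrt(2*W)) = sqrt(W + sqrt(2)*sqrt(W)))
((-29 - 21)*(26 - 31))*(-5*p(3) - 2) = ((-29 - 21)*(26 - 31))*(-5*sqrt(3 + sqrt(2)*sqrt(3)) - 2) = (-50*(-5))*(-5*sqrt(3 + sqrt(6)) - 2) = 250*(-2 - 5*sqrt(3 + sqrt(6))) = -500 - 1250*sqrt(3 + sqrt(6))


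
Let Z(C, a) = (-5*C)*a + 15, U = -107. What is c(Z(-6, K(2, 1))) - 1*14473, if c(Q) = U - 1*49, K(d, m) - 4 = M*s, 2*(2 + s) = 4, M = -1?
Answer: -14629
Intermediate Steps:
s = 0 (s = -2 + (½)*4 = -2 + 2 = 0)
K(d, m) = 4 (K(d, m) = 4 - 1*0 = 4 + 0 = 4)
Z(C, a) = 15 - 5*C*a (Z(C, a) = -5*C*a + 15 = 15 - 5*C*a)
c(Q) = -156 (c(Q) = -107 - 1*49 = -107 - 49 = -156)
c(Z(-6, K(2, 1))) - 1*14473 = -156 - 1*14473 = -156 - 14473 = -14629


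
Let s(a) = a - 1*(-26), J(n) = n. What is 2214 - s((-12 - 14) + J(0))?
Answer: 2214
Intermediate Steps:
s(a) = 26 + a (s(a) = a + 26 = 26 + a)
2214 - s((-12 - 14) + J(0)) = 2214 - (26 + ((-12 - 14) + 0)) = 2214 - (26 + (-26 + 0)) = 2214 - (26 - 26) = 2214 - 1*0 = 2214 + 0 = 2214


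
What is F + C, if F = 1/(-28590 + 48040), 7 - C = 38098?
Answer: -740869949/19450 ≈ -38091.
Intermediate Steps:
C = -38091 (C = 7 - 1*38098 = 7 - 38098 = -38091)
F = 1/19450 ≈ 5.1414e-5
F + C = 1/19450 - 38091 = -740869949/19450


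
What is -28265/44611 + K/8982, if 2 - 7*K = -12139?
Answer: -19611293/44521778 ≈ -0.44049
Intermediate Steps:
K = 12141/7 (K = 2/7 - ⅐*(-12139) = 2/7 + 12139/7 = 12141/7 ≈ 1734.4)
-28265/44611 + K/8982 = -28265/44611 + (12141/7)/8982 = -28265*1/44611 + (12141/7)*(1/8982) = -28265/44611 + 1349/6986 = -19611293/44521778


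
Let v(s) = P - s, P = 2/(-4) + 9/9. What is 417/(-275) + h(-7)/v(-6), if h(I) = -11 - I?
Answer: -7621/3575 ≈ -2.1317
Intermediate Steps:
P = ½ (P = 2*(-¼) + 9*(⅑) = -½ + 1 = ½ ≈ 0.50000)
v(s) = ½ - s
417/(-275) + h(-7)/v(-6) = 417/(-275) + (-11 - 1*(-7))/(½ - 1*(-6)) = 417*(-1/275) + (-11 + 7)/(½ + 6) = -417/275 - 4/13/2 = -417/275 - 4*2/13 = -417/275 - 8/13 = -7621/3575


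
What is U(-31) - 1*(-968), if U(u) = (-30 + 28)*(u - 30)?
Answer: 1090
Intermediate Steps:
U(u) = 60 - 2*u (U(u) = -2*(-30 + u) = 60 - 2*u)
U(-31) - 1*(-968) = (60 - 2*(-31)) - 1*(-968) = (60 + 62) + 968 = 122 + 968 = 1090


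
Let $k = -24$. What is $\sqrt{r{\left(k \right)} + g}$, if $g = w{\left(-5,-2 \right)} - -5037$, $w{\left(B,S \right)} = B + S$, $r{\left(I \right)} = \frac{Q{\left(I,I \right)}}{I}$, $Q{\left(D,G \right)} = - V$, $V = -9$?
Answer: $\frac{\sqrt{80474}}{4} \approx 70.92$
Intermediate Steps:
$Q{\left(D,G \right)} = 9$ ($Q{\left(D,G \right)} = \left(-1\right) \left(-9\right) = 9$)
$r{\left(I \right)} = \frac{9}{I}$
$g = 5030$ ($g = \left(-5 - 2\right) - -5037 = -7 + 5037 = 5030$)
$\sqrt{r{\left(k \right)} + g} = \sqrt{\frac{9}{-24} + 5030} = \sqrt{9 \left(- \frac{1}{24}\right) + 5030} = \sqrt{- \frac{3}{8} + 5030} = \sqrt{\frac{40237}{8}} = \frac{\sqrt{80474}}{4}$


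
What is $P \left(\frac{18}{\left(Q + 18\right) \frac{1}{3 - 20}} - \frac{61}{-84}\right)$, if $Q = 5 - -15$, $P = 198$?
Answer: $- \frac{385869}{266} \approx -1450.6$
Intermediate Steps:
$Q = 20$ ($Q = 5 + 15 = 20$)
$P \left(\frac{18}{\left(Q + 18\right) \frac{1}{3 - 20}} - \frac{61}{-84}\right) = 198 \left(\frac{18}{\left(20 + 18\right) \frac{1}{3 - 20}} - \frac{61}{-84}\right) = 198 \left(\frac{18}{38 \frac{1}{-17}} - - \frac{61}{84}\right) = 198 \left(\frac{18}{38 \left(- \frac{1}{17}\right)} + \frac{61}{84}\right) = 198 \left(\frac{18}{- \frac{38}{17}} + \frac{61}{84}\right) = 198 \left(18 \left(- \frac{17}{38}\right) + \frac{61}{84}\right) = 198 \left(- \frac{153}{19} + \frac{61}{84}\right) = 198 \left(- \frac{11693}{1596}\right) = - \frac{385869}{266}$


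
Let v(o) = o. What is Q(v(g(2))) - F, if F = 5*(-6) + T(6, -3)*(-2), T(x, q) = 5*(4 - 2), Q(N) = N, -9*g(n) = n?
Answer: 448/9 ≈ 49.778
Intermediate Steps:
g(n) = -n/9
T(x, q) = 10 (T(x, q) = 5*2 = 10)
F = -50 (F = 5*(-6) + 10*(-2) = -30 - 20 = -50)
Q(v(g(2))) - F = -1/9*2 - 1*(-50) = -2/9 + 50 = 448/9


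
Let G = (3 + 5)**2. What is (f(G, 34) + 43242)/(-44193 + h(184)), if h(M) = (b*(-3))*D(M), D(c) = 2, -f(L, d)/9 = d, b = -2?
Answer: -14312/14727 ≈ -0.97182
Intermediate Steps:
G = 64 (G = 8**2 = 64)
f(L, d) = -9*d
h(M) = 12 (h(M) = -2*(-3)*2 = 6*2 = 12)
(f(G, 34) + 43242)/(-44193 + h(184)) = (-9*34 + 43242)/(-44193 + 12) = (-306 + 43242)/(-44181) = 42936*(-1/44181) = -14312/14727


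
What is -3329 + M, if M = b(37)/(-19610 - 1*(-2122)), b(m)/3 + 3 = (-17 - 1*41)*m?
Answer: -58211105/17488 ≈ -3328.6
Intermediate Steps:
b(m) = -9 - 174*m (b(m) = -9 + 3*((-17 - 1*41)*m) = -9 + 3*((-17 - 41)*m) = -9 + 3*(-58*m) = -9 - 174*m)
M = 6447/17488 (M = (-9 - 174*37)/(-19610 - 1*(-2122)) = (-9 - 6438)/(-19610 + 2122) = -6447/(-17488) = -6447*(-1/17488) = 6447/17488 ≈ 0.36865)
-3329 + M = -3329 + 6447/17488 = -58211105/17488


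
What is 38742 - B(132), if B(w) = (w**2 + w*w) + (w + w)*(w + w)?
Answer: -65802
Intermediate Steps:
B(w) = 6*w**2 (B(w) = (w**2 + w**2) + (2*w)*(2*w) = 2*w**2 + 4*w**2 = 6*w**2)
38742 - B(132) = 38742 - 6*132**2 = 38742 - 6*17424 = 38742 - 1*104544 = 38742 - 104544 = -65802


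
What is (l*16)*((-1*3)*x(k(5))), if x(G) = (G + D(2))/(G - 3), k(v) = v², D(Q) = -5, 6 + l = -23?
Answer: 13920/11 ≈ 1265.5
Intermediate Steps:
l = -29 (l = -6 - 23 = -29)
x(G) = (-5 + G)/(-3 + G) (x(G) = (G - 5)/(G - 3) = (-5 + G)/(-3 + G))
(l*16)*((-1*3)*x(k(5))) = (-29*16)*((-1*3)*((-5 + 5²)/(-3 + 5²))) = -(-1392)*(-5 + 25)/(-3 + 25) = -(-1392)*20/22 = -(-1392)*(1/22)*20 = -(-1392)*10/11 = -464*(-30/11) = 13920/11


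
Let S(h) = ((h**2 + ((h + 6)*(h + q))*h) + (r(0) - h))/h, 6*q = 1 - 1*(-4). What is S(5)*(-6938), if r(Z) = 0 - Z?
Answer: -1418821/3 ≈ -4.7294e+5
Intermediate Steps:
r(Z) = -Z
q = 5/6 (q = (1 - 1*(-4))/6 = (1 + 4)/6 = (1/6)*5 = 5/6 ≈ 0.83333)
S(h) = (h**2 - h + h*(6 + h)*(5/6 + h))/h (S(h) = ((h**2 + ((h + 6)*(h + 5/6))*h) + (-1*0 - h))/h = ((h**2 + ((6 + h)*(5/6 + h))*h) + (0 - h))/h = ((h**2 + h*(6 + h)*(5/6 + h)) - h)/h = (h**2 - h + h*(6 + h)*(5/6 + h))/h)
S(5)*(-6938) = (4 + 5**2 + (47/6)*5)*(-6938) = (4 + 25 + 235/6)*(-6938) = (409/6)*(-6938) = -1418821/3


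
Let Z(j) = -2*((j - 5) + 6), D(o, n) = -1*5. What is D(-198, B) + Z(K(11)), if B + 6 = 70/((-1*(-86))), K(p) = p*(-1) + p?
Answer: -7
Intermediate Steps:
K(p) = 0 (K(p) = -p + p = 0)
B = -223/43 (B = -6 + 70/((-1*(-86))) = -6 + 70/86 = -6 + 70*(1/86) = -6 + 35/43 = -223/43 ≈ -5.1860)
D(o, n) = -5
Z(j) = -2 - 2*j (Z(j) = -2*((-5 + j) + 6) = -2*(1 + j) = -2 - 2*j)
D(-198, B) + Z(K(11)) = -5 + (-2 - 2*0) = -5 + (-2 + 0) = -5 - 2 = -7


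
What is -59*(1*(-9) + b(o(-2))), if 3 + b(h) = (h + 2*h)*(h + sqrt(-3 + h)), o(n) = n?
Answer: 354*I*sqrt(5) ≈ 791.57*I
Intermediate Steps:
b(h) = -3 + 3*h*(h + sqrt(-3 + h)) (b(h) = -3 + (h + 2*h)*(h + sqrt(-3 + h)) = -3 + (3*h)*(h + sqrt(-3 + h)) = -3 + 3*h*(h + sqrt(-3 + h)))
-59*(1*(-9) + b(o(-2))) = -59*(1*(-9) + (-3 + 3*(-2)**2 + 3*(-2)*sqrt(-3 - 2))) = -59*(-9 + (-3 + 3*4 + 3*(-2)*sqrt(-5))) = -59*(-9 + (-3 + 12 + 3*(-2)*(I*sqrt(5)))) = -59*(-9 + (-3 + 12 - 6*I*sqrt(5))) = -59*(-9 + (9 - 6*I*sqrt(5))) = -(-354)*I*sqrt(5) = 354*I*sqrt(5)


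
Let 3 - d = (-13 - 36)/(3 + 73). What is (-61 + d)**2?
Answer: 19000881/5776 ≈ 3289.6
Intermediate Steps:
d = 277/76 (d = 3 - (-13 - 36)/(3 + 73) = 3 - (-49)/76 = 3 - 1*(-49/76) = 3 + 49/76 = 277/76 ≈ 3.6447)
(-61 + d)**2 = (-61 + 277/76)**2 = (-4359/76)**2 = 19000881/5776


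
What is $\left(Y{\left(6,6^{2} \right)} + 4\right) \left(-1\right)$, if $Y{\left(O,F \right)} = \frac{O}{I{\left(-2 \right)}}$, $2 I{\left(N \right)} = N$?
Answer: $2$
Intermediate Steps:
$I{\left(N \right)} = \frac{N}{2}$
$Y{\left(O,F \right)} = - O$ ($Y{\left(O,F \right)} = \frac{O}{\frac{1}{2} \left(-2\right)} = \frac{O}{-1} = O \left(-1\right) = - O$)
$\left(Y{\left(6,6^{2} \right)} + 4\right) \left(-1\right) = \left(\left(-1\right) 6 + 4\right) \left(-1\right) = \left(-6 + 4\right) \left(-1\right) = \left(-2\right) \left(-1\right) = 2$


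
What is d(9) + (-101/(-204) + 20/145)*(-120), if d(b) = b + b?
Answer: -28576/493 ≈ -57.964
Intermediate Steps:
d(b) = 2*b
d(9) + (-101/(-204) + 20/145)*(-120) = 2*9 + (-101/(-204) + 20/145)*(-120) = 18 + (-101*(-1/204) + 20*(1/145))*(-120) = 18 + (101/204 + 4/29)*(-120) = 18 + (3745/5916)*(-120) = 18 - 37450/493 = -28576/493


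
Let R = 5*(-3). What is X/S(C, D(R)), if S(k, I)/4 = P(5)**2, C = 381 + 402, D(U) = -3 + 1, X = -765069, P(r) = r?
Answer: -765069/100 ≈ -7650.7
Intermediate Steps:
R = -15
D(U) = -2
C = 783
S(k, I) = 100 (S(k, I) = 4*5**2 = 4*25 = 100)
X/S(C, D(R)) = -765069/100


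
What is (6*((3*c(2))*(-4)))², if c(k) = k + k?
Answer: 82944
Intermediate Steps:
c(k) = 2*k
(6*((3*c(2))*(-4)))² = (6*((3*(2*2))*(-4)))² = (6*((3*4)*(-4)))² = (6*(12*(-4)))² = (6*(-48))² = (-288)² = 82944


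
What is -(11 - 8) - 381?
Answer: -384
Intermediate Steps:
-(11 - 8) - 381 = -1*3 - 381 = -3 - 381 = -384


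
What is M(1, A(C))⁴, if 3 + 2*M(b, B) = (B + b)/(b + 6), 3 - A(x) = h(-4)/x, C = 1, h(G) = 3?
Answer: 10000/2401 ≈ 4.1649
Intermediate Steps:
A(x) = 3 - 3/x
M(b, B) = -3/2 + (B + b)/(2*(6 + b)) (M(b, B) = -3/2 + ((B + b)/(b + 6))/2 = -3/2 + ((B + b)/(6 + b))/2 = -3/2 + (B + b)/(2*(6 + b)))
M(1, A(C))⁴ = ((-9 + (3 - 3/1)/2 - 1*1)/(6 + 1))⁴ = ((-9 + (3 - 3*1)/2 - 1)/7)⁴ = ((-9 + (3 - 3)/2 - 1)/7)⁴ = ((-9 + (½)*0 - 1)/7)⁴ = ((-9 + 0 - 1)/7)⁴ = ((⅐)*(-10))⁴ = (-10/7)⁴ = 10000/2401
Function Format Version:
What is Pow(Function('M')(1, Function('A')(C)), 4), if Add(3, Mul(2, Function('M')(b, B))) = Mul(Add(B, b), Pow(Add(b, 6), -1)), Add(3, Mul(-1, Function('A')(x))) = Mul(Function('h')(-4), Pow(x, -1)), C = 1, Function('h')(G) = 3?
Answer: Rational(10000, 2401) ≈ 4.1649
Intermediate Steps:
Function('A')(x) = Add(3, Mul(-3, Pow(x, -1))) (Function('A')(x) = Add(3, Mul(-1, Mul(3, Pow(x, -1)))) = Add(3, Mul(-3, Pow(x, -1))))
Function('M')(b, B) = Add(Rational(-3, 2), Mul(Rational(1, 2), Pow(Add(6, b), -1), Add(B, b))) (Function('M')(b, B) = Add(Rational(-3, 2), Mul(Rational(1, 2), Mul(Add(B, b), Pow(Add(b, 6), -1)))) = Add(Rational(-3, 2), Mul(Rational(1, 2), Mul(Add(B, b), Pow(Add(6, b), -1)))) = Add(Rational(-3, 2), Mul(Rational(1, 2), Mul(Pow(Add(6, b), -1), Add(B, b)))) = Add(Rational(-3, 2), Mul(Rational(1, 2), Pow(Add(6, b), -1), Add(B, b))))
Pow(Function('M')(1, Function('A')(C)), 4) = Pow(Mul(Pow(Add(6, 1), -1), Add(-9, Mul(Rational(1, 2), Add(3, Mul(-3, Pow(1, -1)))), Mul(-1, 1))), 4) = Pow(Mul(Pow(7, -1), Add(-9, Mul(Rational(1, 2), Add(3, Mul(-3, 1))), -1)), 4) = Pow(Mul(Rational(1, 7), Add(-9, Mul(Rational(1, 2), Add(3, -3)), -1)), 4) = Pow(Mul(Rational(1, 7), Add(-9, Mul(Rational(1, 2), 0), -1)), 4) = Pow(Mul(Rational(1, 7), Add(-9, 0, -1)), 4) = Pow(Mul(Rational(1, 7), -10), 4) = Pow(Rational(-10, 7), 4) = Rational(10000, 2401)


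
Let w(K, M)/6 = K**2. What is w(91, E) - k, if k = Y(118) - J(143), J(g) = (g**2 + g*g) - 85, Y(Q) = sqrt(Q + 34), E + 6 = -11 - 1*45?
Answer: 90499 - 2*sqrt(38) ≈ 90487.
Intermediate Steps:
E = -62 (E = -6 + (-11 - 1*45) = -6 + (-11 - 45) = -6 - 56 = -62)
Y(Q) = sqrt(34 + Q)
w(K, M) = 6*K**2
J(g) = -85 + 2*g**2 (J(g) = (g**2 + g**2) - 85 = 2*g**2 - 85 = -85 + 2*g**2)
k = -40813 + 2*sqrt(38) (k = sqrt(34 + 118) - (-85 + 2*143**2) = sqrt(152) - (-85 + 2*20449) = 2*sqrt(38) - (-85 + 40898) = 2*sqrt(38) - 1*40813 = 2*sqrt(38) - 40813 = -40813 + 2*sqrt(38) ≈ -40801.)
w(91, E) - k = 6*91**2 - (-40813 + 2*sqrt(38)) = 6*8281 + (40813 - 2*sqrt(38)) = 49686 + (40813 - 2*sqrt(38)) = 90499 - 2*sqrt(38)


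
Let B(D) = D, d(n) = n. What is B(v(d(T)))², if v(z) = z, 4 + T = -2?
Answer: 36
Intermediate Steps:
T = -6 (T = -4 - 2 = -6)
B(v(d(T)))² = (-6)² = 36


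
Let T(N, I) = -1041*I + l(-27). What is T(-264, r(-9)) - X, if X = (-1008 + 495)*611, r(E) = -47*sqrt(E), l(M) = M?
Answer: 313416 + 146781*I ≈ 3.1342e+5 + 1.4678e+5*I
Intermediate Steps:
T(N, I) = -27 - 1041*I (T(N, I) = -1041*I - 27 = -27 - 1041*I)
X = -313443 (X = -513*611 = -313443)
T(-264, r(-9)) - X = (-27 - (-48927)*sqrt(-9)) - 1*(-313443) = (-27 - (-48927)*3*I) + 313443 = (-27 - (-146781)*I) + 313443 = (-27 + 146781*I) + 313443 = 313416 + 146781*I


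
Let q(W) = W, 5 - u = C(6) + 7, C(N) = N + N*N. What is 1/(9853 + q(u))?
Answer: 1/9809 ≈ 0.00010195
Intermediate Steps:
C(N) = N + N²
u = -44 (u = 5 - (6*(1 + 6) + 7) = 5 - (6*7 + 7) = 5 - (42 + 7) = 5 - 1*49 = 5 - 49 = -44)
1/(9853 + q(u)) = 1/(9853 - 44) = 1/9809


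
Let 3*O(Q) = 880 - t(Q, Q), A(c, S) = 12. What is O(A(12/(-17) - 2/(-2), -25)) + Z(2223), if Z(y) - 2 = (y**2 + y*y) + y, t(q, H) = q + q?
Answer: 29657905/3 ≈ 9.8860e+6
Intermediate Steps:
t(q, H) = 2*q
Z(y) = 2 + y + 2*y**2 (Z(y) = 2 + ((y**2 + y*y) + y) = 2 + ((y**2 + y**2) + y) = 2 + (2*y**2 + y) = 2 + (y + 2*y**2) = 2 + y + 2*y**2)
O(Q) = 880/3 - 2*Q/3 (O(Q) = (880 - 2*Q)/3 = 880/3 - 2*Q/3)
O(A(12/(-17) - 2/(-2), -25)) + Z(2223) = (880/3 - 2/3*12) + (2 + 2223 + 2*2223**2) = (880/3 - 8) + (2 + 2223 + 2*4941729) = 856/3 + (2 + 2223 + 9883458) = 856/3 + 9885683 = 29657905/3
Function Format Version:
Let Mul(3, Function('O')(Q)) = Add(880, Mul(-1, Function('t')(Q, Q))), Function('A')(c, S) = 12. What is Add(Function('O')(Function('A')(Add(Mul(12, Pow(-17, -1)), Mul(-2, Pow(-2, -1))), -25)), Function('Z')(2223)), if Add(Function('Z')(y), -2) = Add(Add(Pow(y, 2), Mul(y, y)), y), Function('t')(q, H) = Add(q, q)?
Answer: Rational(29657905, 3) ≈ 9.8860e+6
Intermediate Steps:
Function('t')(q, H) = Mul(2, q)
Function('Z')(y) = Add(2, y, Mul(2, Pow(y, 2))) (Function('Z')(y) = Add(2, Add(Add(Pow(y, 2), Mul(y, y)), y)) = Add(2, Add(Add(Pow(y, 2), Pow(y, 2)), y)) = Add(2, Add(Mul(2, Pow(y, 2)), y)) = Add(2, Add(y, Mul(2, Pow(y, 2)))) = Add(2, y, Mul(2, Pow(y, 2))))
Function('O')(Q) = Add(Rational(880, 3), Mul(Rational(-2, 3), Q)) (Function('O')(Q) = Mul(Rational(1, 3), Add(880, Mul(-1, Mul(2, Q)))) = Mul(Rational(1, 3), Add(880, Mul(-2, Q))) = Add(Rational(880, 3), Mul(Rational(-2, 3), Q)))
Add(Function('O')(Function('A')(Add(Mul(12, Pow(-17, -1)), Mul(-2, Pow(-2, -1))), -25)), Function('Z')(2223)) = Add(Add(Rational(880, 3), Mul(Rational(-2, 3), 12)), Add(2, 2223, Mul(2, Pow(2223, 2)))) = Add(Add(Rational(880, 3), -8), Add(2, 2223, Mul(2, 4941729))) = Add(Rational(856, 3), Add(2, 2223, 9883458)) = Add(Rational(856, 3), 9885683) = Rational(29657905, 3)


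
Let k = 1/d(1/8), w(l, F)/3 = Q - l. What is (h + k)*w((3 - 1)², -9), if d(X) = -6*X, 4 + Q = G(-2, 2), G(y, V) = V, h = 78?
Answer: -1380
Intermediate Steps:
Q = -2 (Q = -4 + 2 = -2)
w(l, F) = -6 - 3*l (w(l, F) = 3*(-2 - l) = -6 - 3*l)
k = -4/3 (k = 1/(-6/8) = 1/(-6*⅛) = 1/(-¾) = -4/3 ≈ -1.3333)
(h + k)*w((3 - 1)², -9) = (78 - 4/3)*(-6 - 3*(3 - 1)²) = 230*(-6 - 3*2²)/3 = 230*(-6 - 3*4)/3 = 230*(-6 - 12)/3 = (230/3)*(-18) = -1380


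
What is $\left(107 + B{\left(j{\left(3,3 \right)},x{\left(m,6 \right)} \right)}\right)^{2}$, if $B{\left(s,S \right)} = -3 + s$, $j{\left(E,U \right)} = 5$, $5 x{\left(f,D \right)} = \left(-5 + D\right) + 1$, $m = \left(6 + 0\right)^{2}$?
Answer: $11881$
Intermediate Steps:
$m = 36$ ($m = 6^{2} = 36$)
$x{\left(f,D \right)} = - \frac{4}{5} + \frac{D}{5}$ ($x{\left(f,D \right)} = \frac{\left(-5 + D\right) + 1}{5} = \frac{-4 + D}{5} = - \frac{4}{5} + \frac{D}{5}$)
$\left(107 + B{\left(j{\left(3,3 \right)},x{\left(m,6 \right)} \right)}\right)^{2} = \left(107 + \left(-3 + 5\right)\right)^{2} = \left(107 + 2\right)^{2} = 109^{2} = 11881$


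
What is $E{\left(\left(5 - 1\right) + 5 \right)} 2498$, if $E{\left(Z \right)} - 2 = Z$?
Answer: $27478$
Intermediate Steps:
$E{\left(Z \right)} = 2 + Z$
$E{\left(\left(5 - 1\right) + 5 \right)} 2498 = \left(2 + \left(\left(5 - 1\right) + 5\right)\right) 2498 = \left(2 + \left(4 + 5\right)\right) 2498 = \left(2 + 9\right) 2498 = 11 \cdot 2498 = 27478$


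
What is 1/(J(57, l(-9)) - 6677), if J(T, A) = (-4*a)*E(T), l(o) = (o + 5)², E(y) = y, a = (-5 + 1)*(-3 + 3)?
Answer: -1/6677 ≈ -0.00014977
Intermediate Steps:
a = 0 (a = -4*0 = 0)
l(o) = (5 + o)²
J(T, A) = 0 (J(T, A) = (-4*0)*T = 0*T = 0)
1/(J(57, l(-9)) - 6677) = 1/(0 - 6677) = 1/(-6677) = -1/6677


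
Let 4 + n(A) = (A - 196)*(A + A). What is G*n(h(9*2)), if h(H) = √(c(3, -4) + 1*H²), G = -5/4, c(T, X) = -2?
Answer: -800 + 490*√322 ≈ 7992.7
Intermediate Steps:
G = -5/4 (G = -5*¼ = -5/4 ≈ -1.2500)
h(H) = √(-2 + H²) (h(H) = √(-2 + 1*H²) = √(-2 + H²))
n(A) = -4 + 2*A*(-196 + A) (n(A) = -4 + (A - 196)*(A + A) = -4 + (-196 + A)*(2*A) = -4 + 2*A*(-196 + A))
G*n(h(9*2)) = -5*(-4 - 392*√(-2 + (9*2)²) + 2*(√(-2 + (9*2)²))²)/4 = -5*(-4 - 392*√(-2 + 18²) + 2*(√(-2 + 18²))²)/4 = -5*(-4 - 392*√(-2 + 324) + 2*(√(-2 + 324))²)/4 = -5*(-4 - 392*√322 + 2*(√322)²)/4 = -5*(-4 - 392*√322 + 2*322)/4 = -5*(-4 - 392*√322 + 644)/4 = -5*(640 - 392*√322)/4 = -800 + 490*√322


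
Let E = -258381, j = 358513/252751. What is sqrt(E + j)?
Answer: I*sqrt(16506080378647118)/252751 ≈ 508.31*I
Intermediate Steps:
j = 358513/252751 (j = 358513*(1/252751) = 358513/252751 ≈ 1.4184)
sqrt(E + j) = sqrt(-258381 + 358513/252751) = sqrt(-65305697618/252751) = I*sqrt(16506080378647118)/252751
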